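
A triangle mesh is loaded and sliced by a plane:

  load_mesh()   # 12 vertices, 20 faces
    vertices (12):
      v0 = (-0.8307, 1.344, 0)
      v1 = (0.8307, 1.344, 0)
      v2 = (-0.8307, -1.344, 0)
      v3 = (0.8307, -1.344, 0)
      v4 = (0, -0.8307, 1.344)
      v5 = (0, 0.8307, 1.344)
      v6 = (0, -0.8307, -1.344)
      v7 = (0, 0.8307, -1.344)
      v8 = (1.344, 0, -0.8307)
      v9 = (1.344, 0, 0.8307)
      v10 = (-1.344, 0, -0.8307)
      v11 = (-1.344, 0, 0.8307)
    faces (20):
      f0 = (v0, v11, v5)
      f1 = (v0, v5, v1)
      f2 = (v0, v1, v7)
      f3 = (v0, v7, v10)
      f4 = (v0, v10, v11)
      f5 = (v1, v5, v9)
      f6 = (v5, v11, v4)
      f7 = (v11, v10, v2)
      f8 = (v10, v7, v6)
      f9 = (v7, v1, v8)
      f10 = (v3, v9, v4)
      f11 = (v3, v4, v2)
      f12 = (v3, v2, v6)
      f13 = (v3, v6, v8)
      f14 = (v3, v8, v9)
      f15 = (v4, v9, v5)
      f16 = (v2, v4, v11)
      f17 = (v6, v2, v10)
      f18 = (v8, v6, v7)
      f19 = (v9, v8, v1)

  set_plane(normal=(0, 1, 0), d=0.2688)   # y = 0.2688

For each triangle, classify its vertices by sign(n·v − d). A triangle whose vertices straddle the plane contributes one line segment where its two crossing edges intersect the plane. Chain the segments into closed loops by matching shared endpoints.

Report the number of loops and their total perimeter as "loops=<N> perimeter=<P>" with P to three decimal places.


Straddling triangles (10 of 20):
  (v0,v11,v5) [+-+] → (-1.24134, 0.2688, 0.66456)–(-0.909105, 0.2688, 0.996795)  len=0.4699
  (v0,v7,v10) [++-] → (-0.909105, 0.2688, -0.996795)–(-1.24134, 0.2688, -0.66456)  len=0.4699
  (v0,v10,v11) [+--] → (-1.24134, 0.2688, -0.66456)–(-1.24134, 0.2688, 0.66456)  len=1.3291
  (v1,v5,v9) [++-] → (0.909105, 0.2688, 0.996795)–(1.24134, 0.2688, 0.66456)  len=0.4699
  (v5,v11,v4) [+--] → (-0.909105, 0.2688, 0.996795)–(0, 0.2688, 1.344)  len=0.9732
  (v10,v7,v6) [-+-] → (-0.909105, 0.2688, -0.996795)–(0, 0.2688, -1.344)  len=0.9732
  (v7,v1,v8) [++-] → (1.24134, 0.2688, -0.66456)–(0.909105, 0.2688, -0.996795)  len=0.4699
  (v4,v9,v5) [--+] → (0.909105, 0.2688, 0.996795)–(0, 0.2688, 1.344)  len=0.9732
  (v8,v6,v7) [--+] → (0, 0.2688, -1.344)–(0.909105, 0.2688, -0.996795)  len=0.9732
  (v9,v8,v1) [--+] → (1.24134, 0.2688, -0.66456)–(1.24134, 0.2688, 0.66456)  len=1.3291

Chained into 1 loop(s):
  loop 1: 10 segments, perimeter = 8.4302
Total perimeter = 8.430

loops=1 perimeter=8.430


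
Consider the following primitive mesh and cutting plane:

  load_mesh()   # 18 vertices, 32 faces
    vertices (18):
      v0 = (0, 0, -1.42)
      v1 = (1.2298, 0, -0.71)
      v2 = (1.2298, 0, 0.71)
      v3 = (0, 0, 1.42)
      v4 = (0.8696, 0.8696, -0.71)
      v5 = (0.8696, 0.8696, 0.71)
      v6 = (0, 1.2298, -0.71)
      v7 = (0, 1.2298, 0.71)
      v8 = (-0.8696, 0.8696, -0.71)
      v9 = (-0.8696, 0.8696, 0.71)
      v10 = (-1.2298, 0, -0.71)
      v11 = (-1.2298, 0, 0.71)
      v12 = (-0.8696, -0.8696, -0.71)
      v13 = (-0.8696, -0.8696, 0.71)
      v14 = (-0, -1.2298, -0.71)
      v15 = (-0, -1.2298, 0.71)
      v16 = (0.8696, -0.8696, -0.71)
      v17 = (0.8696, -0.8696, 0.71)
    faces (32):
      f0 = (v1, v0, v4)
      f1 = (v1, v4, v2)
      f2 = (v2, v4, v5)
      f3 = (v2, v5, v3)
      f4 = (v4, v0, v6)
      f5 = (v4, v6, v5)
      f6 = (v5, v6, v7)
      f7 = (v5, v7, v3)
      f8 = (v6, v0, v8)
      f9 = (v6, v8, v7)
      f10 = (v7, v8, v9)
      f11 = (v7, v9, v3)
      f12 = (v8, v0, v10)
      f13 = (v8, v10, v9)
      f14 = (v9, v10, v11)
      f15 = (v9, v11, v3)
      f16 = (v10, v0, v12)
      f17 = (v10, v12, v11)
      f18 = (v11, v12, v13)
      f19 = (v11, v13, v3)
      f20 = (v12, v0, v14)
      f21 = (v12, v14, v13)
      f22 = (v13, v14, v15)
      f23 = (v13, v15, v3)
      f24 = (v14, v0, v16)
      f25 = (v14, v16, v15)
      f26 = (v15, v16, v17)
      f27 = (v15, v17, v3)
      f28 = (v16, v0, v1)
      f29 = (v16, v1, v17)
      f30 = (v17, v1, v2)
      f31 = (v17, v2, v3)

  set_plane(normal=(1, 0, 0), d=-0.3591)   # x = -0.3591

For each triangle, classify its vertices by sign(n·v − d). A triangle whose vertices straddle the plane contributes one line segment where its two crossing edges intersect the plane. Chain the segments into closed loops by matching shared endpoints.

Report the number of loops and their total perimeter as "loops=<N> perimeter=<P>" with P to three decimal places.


Straddling triangles (12 of 32):
  (v6,v0,v8) [++-] → (-0.3591, 0.3591, -1.12681)–(-0.3591, 1.08106, -0.71)  len=0.8336
  (v6,v8,v7) [+-+] → (-0.3591, 1.08106, -0.71)–(-0.3591, 1.08106, 0.123613)  len=0.8336
  (v7,v8,v9) [+--] → (-0.3591, 1.08106, 0.123613)–(-0.3591, 1.08106, 0.71)  len=0.5864
  (v7,v9,v3) [+-+] → (-0.3591, 1.08106, 0.71)–(-0.3591, 0.3591, 1.12681)  len=0.8336
  (v8,v0,v10) [-+-] → (-0.3591, 0.3591, -1.12681)–(-0.3591, 0, -1.21268)  len=0.3692
  (v9,v11,v3) [--+] → (-0.3591, 0, 1.21268)–(-0.3591, 0.3591, 1.12681)  len=0.3692
  (v10,v0,v12) [-+-] → (-0.3591, 0, -1.21268)–(-0.3591, -0.3591, -1.12681)  len=0.3692
  (v11,v13,v3) [--+] → (-0.3591, -0.3591, 1.12681)–(-0.3591, 0, 1.21268)  len=0.3692
  (v12,v0,v14) [-++] → (-0.3591, -0.3591, -1.12681)–(-0.3591, -1.08106, -0.71)  len=0.8336
  (v12,v14,v13) [-+-] → (-0.3591, -1.08106, -0.71)–(-0.3591, -1.08106, -0.123613)  len=0.5864
  (v13,v14,v15) [-++] → (-0.3591, -1.08106, -0.123613)–(-0.3591, -1.08106, 0.71)  len=0.8336
  (v13,v15,v3) [-++] → (-0.3591, -1.08106, 0.71)–(-0.3591, -0.3591, 1.12681)  len=0.8336

Chained into 1 loop(s):
  loop 1: 12 segments, perimeter = 7.6514
Total perimeter = 7.651

loops=1 perimeter=7.651


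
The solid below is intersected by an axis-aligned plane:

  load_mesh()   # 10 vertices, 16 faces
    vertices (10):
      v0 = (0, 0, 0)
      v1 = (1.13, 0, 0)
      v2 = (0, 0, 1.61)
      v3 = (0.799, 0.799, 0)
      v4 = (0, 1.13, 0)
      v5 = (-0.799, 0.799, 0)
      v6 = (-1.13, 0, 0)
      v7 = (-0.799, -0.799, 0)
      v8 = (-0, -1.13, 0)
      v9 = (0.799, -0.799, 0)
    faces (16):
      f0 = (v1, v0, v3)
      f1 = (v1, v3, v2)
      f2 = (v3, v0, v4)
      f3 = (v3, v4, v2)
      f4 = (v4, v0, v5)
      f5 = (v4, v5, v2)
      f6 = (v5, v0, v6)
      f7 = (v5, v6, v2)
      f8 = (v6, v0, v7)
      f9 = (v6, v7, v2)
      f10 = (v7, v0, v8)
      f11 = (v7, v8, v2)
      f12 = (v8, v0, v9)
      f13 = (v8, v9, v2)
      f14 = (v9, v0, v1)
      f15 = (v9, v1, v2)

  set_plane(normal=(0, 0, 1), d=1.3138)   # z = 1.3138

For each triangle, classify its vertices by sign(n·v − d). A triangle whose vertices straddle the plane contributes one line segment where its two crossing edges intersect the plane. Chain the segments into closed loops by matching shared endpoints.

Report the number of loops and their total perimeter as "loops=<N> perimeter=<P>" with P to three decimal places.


loops=1 perimeter=1.273

Straddling triangles (8 of 16):
  (v1,v3,v2) [--+] → (0.146996, 0.146996, 1.3138)–(0.207892, 0, 1.3138)  len=0.1591
  (v3,v4,v2) [--+] → (0, 0.207892, 1.3138)–(0.146996, 0.146996, 1.3138)  len=0.1591
  (v4,v5,v2) [--+] → (-0.146996, 0.146996, 1.3138)–(0, 0.207892, 1.3138)  len=0.1591
  (v5,v6,v2) [--+] → (-0.207892, 0, 1.3138)–(-0.146996, 0.146996, 1.3138)  len=0.1591
  (v6,v7,v2) [--+] → (-0.146996, -0.146996, 1.3138)–(-0.207892, 0, 1.3138)  len=0.1591
  (v7,v8,v2) [--+] → (0, -0.207892, 1.3138)–(-0.146996, -0.146996, 1.3138)  len=0.1591
  (v8,v9,v2) [--+] → (0.146996, -0.146996, 1.3138)–(0, -0.207892, 1.3138)  len=0.1591
  (v9,v1,v2) [--+] → (0.207892, 0, 1.3138)–(0.146996, -0.146996, 1.3138)  len=0.1591

Chained into 1 loop(s):
  loop 1: 8 segments, perimeter = 1.2729
Total perimeter = 1.273


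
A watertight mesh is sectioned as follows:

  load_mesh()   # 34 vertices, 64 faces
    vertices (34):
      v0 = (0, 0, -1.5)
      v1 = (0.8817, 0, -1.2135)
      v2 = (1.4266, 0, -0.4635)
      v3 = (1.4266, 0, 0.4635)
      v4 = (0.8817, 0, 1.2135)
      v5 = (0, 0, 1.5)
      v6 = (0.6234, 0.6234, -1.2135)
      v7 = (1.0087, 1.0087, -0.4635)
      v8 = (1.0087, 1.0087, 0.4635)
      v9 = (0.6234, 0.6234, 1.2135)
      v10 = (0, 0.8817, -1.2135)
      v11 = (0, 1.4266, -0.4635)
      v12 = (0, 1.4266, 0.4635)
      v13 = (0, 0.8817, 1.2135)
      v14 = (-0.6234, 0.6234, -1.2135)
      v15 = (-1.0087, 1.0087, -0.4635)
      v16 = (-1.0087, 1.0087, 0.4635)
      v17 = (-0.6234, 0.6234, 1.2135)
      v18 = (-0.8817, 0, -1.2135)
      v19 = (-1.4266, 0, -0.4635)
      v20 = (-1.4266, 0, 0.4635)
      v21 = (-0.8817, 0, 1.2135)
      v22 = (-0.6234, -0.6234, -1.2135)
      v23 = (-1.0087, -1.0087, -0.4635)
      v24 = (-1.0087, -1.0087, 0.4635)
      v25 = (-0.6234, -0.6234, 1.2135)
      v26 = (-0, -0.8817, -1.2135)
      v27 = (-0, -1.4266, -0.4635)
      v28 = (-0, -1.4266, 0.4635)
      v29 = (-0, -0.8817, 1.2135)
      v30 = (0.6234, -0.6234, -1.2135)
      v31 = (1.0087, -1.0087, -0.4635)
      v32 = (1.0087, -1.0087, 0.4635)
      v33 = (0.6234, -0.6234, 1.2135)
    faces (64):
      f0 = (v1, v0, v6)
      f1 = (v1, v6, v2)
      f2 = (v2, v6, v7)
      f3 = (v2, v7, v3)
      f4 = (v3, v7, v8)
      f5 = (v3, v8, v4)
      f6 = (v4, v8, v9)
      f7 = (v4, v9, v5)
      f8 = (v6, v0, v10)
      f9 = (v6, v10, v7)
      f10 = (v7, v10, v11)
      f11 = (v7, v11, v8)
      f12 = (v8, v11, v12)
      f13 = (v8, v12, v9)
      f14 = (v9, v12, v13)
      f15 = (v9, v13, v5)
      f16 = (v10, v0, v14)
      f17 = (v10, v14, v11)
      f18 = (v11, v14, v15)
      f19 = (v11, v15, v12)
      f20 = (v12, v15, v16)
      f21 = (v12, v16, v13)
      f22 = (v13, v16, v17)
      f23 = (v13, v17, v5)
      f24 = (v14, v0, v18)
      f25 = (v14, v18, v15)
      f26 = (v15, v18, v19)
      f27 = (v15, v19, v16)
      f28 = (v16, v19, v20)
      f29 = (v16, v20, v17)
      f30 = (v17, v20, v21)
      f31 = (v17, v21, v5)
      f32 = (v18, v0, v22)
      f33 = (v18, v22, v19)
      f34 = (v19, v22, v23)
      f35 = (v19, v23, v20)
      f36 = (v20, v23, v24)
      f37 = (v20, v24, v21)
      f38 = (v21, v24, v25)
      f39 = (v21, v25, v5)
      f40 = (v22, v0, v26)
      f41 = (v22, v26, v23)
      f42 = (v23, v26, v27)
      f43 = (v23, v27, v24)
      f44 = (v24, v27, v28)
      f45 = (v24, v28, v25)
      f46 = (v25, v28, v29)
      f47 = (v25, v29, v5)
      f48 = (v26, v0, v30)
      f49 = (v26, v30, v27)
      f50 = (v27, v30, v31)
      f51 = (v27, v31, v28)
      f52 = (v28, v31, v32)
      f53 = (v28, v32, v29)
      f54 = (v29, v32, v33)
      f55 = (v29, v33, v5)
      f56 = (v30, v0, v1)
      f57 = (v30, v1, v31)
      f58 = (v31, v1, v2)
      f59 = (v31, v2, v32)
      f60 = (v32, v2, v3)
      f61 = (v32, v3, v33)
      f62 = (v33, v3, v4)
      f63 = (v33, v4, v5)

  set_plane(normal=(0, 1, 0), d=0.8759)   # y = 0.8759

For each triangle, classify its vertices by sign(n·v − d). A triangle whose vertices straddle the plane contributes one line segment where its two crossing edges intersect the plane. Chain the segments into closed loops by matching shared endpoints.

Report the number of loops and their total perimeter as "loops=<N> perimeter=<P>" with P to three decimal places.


Straddling triangles (20 of 64):
  (v2,v6,v7) [--+] → (0.8759, 0.8759, -0.722)–(1.06372, 0.8759, -0.4635)  len=0.3195
  (v2,v7,v3) [-+-] → (1.06372, 0.8759, -0.4635)–(1.06372, 0.8759, -0.341456)  len=0.1220
  (v3,v7,v8) [-++] → (1.06372, 0.8759, -0.341456)–(1.06372, 0.8759, 0.4635)  len=0.8050
  (v3,v8,v4) [-+-] → (1.06372, 0.8759, 0.4635)–(0.99198, 0.8759, 0.562241)  len=0.1220
  (v4,v8,v9) [-+-] → (0.99198, 0.8759, 0.562241)–(0.8759, 0.8759, 0.722)  len=0.1975
  (v6,v0,v10) [--+] → (0, 0.8759, -1.21538)–(0.0139981, 0.8759, -1.2135)  len=0.0141
  (v6,v10,v7) [-++] → (0.0139981, 0.8759, -1.2135)–(0.8759, 0.8759, -0.722)  len=0.9922
  (v8,v12,v9) [++-] → (0.427423, 0.8759, 0.977724)–(0.8759, 0.8759, 0.722)  len=0.5163
  (v9,v12,v13) [-++] → (0.427423, 0.8759, 0.977724)–(0.0139981, 0.8759, 1.2135)  len=0.4759
  (v9,v13,v5) [-+-] → (0.0139981, 0.8759, 1.2135)–(0, 0.8759, 1.21538)  len=0.0141
  (v10,v0,v14) [+--] → (0, 0.8759, -1.21538)–(-0.0139981, 0.8759, -1.2135)  len=0.0141
  (v10,v14,v11) [+-+] → (-0.0139981, 0.8759, -1.2135)–(-0.427423, 0.8759, -0.977724)  len=0.4759
  (v11,v14,v15) [+-+] → (-0.427423, 0.8759, -0.977724)–(-0.8759, 0.8759, -0.722)  len=0.5163
  (v13,v16,v17) [++-] → (-0.8759, 0.8759, 0.722)–(-0.0139981, 0.8759, 1.2135)  len=0.9922
  (v13,v17,v5) [+--] → (-0.0139981, 0.8759, 1.2135)–(0, 0.8759, 1.21538)  len=0.0141
  (v14,v18,v15) [--+] → (-0.99198, 0.8759, -0.562241)–(-0.8759, 0.8759, -0.722)  len=0.1975
  (v15,v18,v19) [+--] → (-0.99198, 0.8759, -0.562241)–(-1.06372, 0.8759, -0.4635)  len=0.1220
  (v15,v19,v16) [+-+] → (-1.06372, 0.8759, -0.4635)–(-1.06372, 0.8759, 0.341456)  len=0.8050
  (v16,v19,v20) [+--] → (-1.06372, 0.8759, 0.341456)–(-1.06372, 0.8759, 0.4635)  len=0.1220
  (v16,v20,v17) [+--] → (-1.06372, 0.8759, 0.4635)–(-0.8759, 0.8759, 0.722)  len=0.3195

Chained into 1 loop(s):
  loop 1: 20 segments, perimeter = 7.1574
Total perimeter = 7.157

loops=1 perimeter=7.157


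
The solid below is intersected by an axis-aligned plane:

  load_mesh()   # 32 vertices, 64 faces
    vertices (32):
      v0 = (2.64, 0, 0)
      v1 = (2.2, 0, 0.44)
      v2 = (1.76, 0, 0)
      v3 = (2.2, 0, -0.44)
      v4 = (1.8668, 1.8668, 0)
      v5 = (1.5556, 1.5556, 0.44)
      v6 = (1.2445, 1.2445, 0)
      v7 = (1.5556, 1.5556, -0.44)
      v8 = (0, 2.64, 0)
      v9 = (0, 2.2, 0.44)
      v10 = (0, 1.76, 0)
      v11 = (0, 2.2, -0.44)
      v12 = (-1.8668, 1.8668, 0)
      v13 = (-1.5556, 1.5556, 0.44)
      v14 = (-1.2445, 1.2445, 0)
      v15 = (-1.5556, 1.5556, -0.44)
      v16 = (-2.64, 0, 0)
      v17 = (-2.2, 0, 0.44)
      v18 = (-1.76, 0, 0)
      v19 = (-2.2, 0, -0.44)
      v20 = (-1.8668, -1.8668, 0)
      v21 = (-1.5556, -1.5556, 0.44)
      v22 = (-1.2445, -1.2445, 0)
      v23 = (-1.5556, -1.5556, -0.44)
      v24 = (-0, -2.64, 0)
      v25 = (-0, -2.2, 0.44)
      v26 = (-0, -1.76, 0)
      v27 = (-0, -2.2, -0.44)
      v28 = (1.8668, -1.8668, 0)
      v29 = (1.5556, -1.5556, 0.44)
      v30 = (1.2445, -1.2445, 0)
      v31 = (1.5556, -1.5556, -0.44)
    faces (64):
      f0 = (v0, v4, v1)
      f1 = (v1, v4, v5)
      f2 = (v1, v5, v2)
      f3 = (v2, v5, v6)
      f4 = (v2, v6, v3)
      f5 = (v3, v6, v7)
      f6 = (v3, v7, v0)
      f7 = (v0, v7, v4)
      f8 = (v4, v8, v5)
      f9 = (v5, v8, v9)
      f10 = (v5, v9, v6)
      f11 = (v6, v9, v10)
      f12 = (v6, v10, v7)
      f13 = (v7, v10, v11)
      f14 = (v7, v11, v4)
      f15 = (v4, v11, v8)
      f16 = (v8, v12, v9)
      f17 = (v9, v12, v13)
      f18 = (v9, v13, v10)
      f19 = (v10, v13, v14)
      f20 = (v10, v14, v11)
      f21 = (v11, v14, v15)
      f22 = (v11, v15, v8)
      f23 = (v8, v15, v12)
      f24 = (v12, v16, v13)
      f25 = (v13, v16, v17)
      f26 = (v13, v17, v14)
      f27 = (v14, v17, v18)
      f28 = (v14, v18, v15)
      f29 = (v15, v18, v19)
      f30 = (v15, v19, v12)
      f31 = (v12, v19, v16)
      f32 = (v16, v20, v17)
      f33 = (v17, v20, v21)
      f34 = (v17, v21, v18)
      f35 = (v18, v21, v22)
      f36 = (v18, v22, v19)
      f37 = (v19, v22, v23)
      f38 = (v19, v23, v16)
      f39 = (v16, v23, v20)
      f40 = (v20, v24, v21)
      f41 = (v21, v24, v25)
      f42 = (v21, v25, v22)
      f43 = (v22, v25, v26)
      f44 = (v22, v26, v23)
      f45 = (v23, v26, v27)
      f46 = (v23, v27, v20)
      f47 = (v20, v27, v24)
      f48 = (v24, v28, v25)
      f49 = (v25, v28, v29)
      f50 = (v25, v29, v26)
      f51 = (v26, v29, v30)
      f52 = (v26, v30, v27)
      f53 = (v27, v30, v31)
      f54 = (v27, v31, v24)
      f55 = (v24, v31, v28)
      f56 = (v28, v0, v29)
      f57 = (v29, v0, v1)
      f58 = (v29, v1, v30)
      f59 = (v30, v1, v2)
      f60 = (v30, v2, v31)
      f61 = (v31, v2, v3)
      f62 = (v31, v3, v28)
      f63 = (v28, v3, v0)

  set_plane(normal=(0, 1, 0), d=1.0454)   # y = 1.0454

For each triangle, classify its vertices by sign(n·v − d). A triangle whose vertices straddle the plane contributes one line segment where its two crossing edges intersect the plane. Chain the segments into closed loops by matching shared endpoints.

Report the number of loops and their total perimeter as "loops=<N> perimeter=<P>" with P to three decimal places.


loops=2 perimeter=4.978

Straddling triangles (16 of 64):
  (v0,v4,v1) [-+-] → (2.20701, 1.0454, 0)–(2.01341, 1.0454, 0.193602)  len=0.2738
  (v1,v4,v5) [-++] → (2.01341, 1.0454, 0.193602)–(1.76695, 1.0454, 0.44)  len=0.3485
  (v1,v5,v2) [-+-] → (1.76695, 1.0454, 0.44)–(1.62264, 1.0454, 0.29569)  len=0.2041
  (v2,v5,v6) [-++] → (1.62264, 1.0454, 0.29569)–(1.32697, 1.0454, 0)  len=0.4182
  (v2,v6,v3) [-+-] → (1.32697, 1.0454, 0)–(1.39736, 1.0454, -0.0703929)  len=0.0996
  (v3,v6,v7) [-++] → (1.39736, 1.0454, -0.0703929)–(1.76695, 1.0454, -0.44)  len=0.5227
  (v3,v7,v0) [-+-] → (1.76695, 1.0454, -0.44)–(1.91126, 1.0454, -0.29569)  len=0.2041
  (v0,v7,v4) [-++] → (1.91126, 1.0454, -0.29569)–(2.20701, 1.0454, 0)  len=0.4182
  (v12,v16,v13) [+-+] → (-2.20701, 1.0454, 0)–(-1.91126, 1.0454, 0.29569)  len=0.4182
  (v13,v16,v17) [+--] → (-1.91126, 1.0454, 0.29569)–(-1.76695, 1.0454, 0.44)  len=0.2041
  (v13,v17,v14) [+-+] → (-1.76695, 1.0454, 0.44)–(-1.39736, 1.0454, 0.0703929)  len=0.5227
  (v14,v17,v18) [+--] → (-1.39736, 1.0454, 0.0703929)–(-1.32697, 1.0454, 0)  len=0.0996
  (v14,v18,v15) [+-+] → (-1.32697, 1.0454, 0)–(-1.62264, 1.0454, -0.29569)  len=0.4182
  (v15,v18,v19) [+--] → (-1.62264, 1.0454, -0.29569)–(-1.76695, 1.0454, -0.44)  len=0.2041
  (v15,v19,v12) [+-+] → (-1.76695, 1.0454, -0.44)–(-2.01341, 1.0454, -0.193602)  len=0.3485
  (v12,v19,v16) [+--] → (-2.01341, 1.0454, -0.193602)–(-2.20701, 1.0454, 0)  len=0.2738

Chained into 2 loop(s):
  loop 1: 8 segments, perimeter = 2.4891
  loop 2: 8 segments, perimeter = 2.4891
Total perimeter = 4.978


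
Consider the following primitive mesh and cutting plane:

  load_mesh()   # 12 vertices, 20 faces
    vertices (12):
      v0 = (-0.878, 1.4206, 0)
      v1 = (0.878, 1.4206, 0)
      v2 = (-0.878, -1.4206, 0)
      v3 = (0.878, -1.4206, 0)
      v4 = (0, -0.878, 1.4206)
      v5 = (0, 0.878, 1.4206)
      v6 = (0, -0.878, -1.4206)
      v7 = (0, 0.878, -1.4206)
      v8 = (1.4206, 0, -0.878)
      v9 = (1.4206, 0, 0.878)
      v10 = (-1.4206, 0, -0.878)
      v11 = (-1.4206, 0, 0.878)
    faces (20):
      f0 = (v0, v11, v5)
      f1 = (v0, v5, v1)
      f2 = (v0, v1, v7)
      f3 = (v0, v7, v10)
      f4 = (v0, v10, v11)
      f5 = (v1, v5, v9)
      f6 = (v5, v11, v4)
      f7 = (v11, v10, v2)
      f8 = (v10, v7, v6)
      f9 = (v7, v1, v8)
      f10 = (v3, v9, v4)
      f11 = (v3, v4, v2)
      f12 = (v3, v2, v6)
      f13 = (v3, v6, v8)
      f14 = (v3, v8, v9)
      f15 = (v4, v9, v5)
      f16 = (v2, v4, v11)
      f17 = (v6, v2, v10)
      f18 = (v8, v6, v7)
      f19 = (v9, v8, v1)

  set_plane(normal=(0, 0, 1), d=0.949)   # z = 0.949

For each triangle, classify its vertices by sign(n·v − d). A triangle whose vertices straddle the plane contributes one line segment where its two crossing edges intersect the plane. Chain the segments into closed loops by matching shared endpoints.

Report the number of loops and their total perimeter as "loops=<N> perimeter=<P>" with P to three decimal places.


loops=1 perimeter=6.961

Straddling triangles (8 of 20):
  (v0,v11,v5) [--+] → (-1.23471, 0.114888, 0.949)–(-0.291472, 1.05813, 0.949)  len=1.3339
  (v0,v5,v1) [-+-] → (-0.291472, 1.05813, 0.949)–(0.291472, 1.05813, 0.949)  len=0.5829
  (v1,v5,v9) [-+-] → (0.291472, 1.05813, 0.949)–(1.23471, 0.114888, 0.949)  len=1.3339
  (v5,v11,v4) [+-+] → (-1.23471, 0.114888, 0.949)–(-1.23471, -0.114888, 0.949)  len=0.2298
  (v3,v9,v4) [--+] → (1.23471, -0.114888, 0.949)–(0.291472, -1.05813, 0.949)  len=1.3339
  (v3,v4,v2) [-+-] → (0.291472, -1.05813, 0.949)–(-0.291472, -1.05813, 0.949)  len=0.5829
  (v4,v9,v5) [+-+] → (1.23471, -0.114888, 0.949)–(1.23471, 0.114888, 0.949)  len=0.2298
  (v2,v4,v11) [-+-] → (-0.291472, -1.05813, 0.949)–(-1.23471, -0.114888, 0.949)  len=1.3339

Chained into 1 loop(s):
  loop 1: 8 segments, perimeter = 6.9612
Total perimeter = 6.961


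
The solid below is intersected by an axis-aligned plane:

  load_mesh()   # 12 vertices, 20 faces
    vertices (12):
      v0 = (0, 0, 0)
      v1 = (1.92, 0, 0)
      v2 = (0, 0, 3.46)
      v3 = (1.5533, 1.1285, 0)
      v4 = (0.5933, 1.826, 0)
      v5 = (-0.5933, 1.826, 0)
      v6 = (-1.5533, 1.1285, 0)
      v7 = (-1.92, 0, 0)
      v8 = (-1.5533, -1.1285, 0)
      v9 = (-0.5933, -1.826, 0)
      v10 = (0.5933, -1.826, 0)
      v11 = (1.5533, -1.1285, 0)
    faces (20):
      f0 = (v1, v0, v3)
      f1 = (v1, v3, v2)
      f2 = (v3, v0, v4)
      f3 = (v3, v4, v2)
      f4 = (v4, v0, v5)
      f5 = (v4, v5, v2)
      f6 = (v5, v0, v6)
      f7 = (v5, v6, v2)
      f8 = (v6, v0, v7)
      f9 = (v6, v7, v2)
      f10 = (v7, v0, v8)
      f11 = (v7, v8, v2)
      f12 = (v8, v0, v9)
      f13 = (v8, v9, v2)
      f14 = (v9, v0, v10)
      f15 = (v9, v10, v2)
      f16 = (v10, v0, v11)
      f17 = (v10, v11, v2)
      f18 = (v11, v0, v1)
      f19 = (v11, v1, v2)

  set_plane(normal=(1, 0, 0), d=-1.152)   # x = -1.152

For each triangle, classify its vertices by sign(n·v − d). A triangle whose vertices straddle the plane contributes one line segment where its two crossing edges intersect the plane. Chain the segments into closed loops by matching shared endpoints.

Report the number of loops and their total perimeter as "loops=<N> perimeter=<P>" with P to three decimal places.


loops=1 perimeter=6.914

Straddling triangles (8 of 20):
  (v5,v0,v6) [++-] → (-1.152, 0.836948, 0)–(-1.152, 1.42007, 0)  len=0.5831
  (v5,v6,v2) [+-+] → (-1.152, 1.42007, 0)–(-1.152, 0.836948, 0.893902)  len=1.0673
  (v6,v0,v7) [-+-] → (-1.152, 0.836948, 0)–(-1.152, 0, 0)  len=0.8369
  (v6,v7,v2) [--+] → (-1.152, 0, 1.384)–(-1.152, 0.836948, 0.893902)  len=0.9699
  (v7,v0,v8) [-+-] → (-1.152, 0, 0)–(-1.152, -0.836948, 0)  len=0.8369
  (v7,v8,v2) [--+] → (-1.152, -0.836948, 0.893902)–(-1.152, 0, 1.384)  len=0.9699
  (v8,v0,v9) [-++] → (-1.152, -0.836948, 0)–(-1.152, -1.42007, 0)  len=0.5831
  (v8,v9,v2) [-++] → (-1.152, -1.42007, 0)–(-1.152, -0.836948, 0.893902)  len=1.0673

Chained into 1 loop(s):
  loop 1: 8 segments, perimeter = 6.9145
Total perimeter = 6.914


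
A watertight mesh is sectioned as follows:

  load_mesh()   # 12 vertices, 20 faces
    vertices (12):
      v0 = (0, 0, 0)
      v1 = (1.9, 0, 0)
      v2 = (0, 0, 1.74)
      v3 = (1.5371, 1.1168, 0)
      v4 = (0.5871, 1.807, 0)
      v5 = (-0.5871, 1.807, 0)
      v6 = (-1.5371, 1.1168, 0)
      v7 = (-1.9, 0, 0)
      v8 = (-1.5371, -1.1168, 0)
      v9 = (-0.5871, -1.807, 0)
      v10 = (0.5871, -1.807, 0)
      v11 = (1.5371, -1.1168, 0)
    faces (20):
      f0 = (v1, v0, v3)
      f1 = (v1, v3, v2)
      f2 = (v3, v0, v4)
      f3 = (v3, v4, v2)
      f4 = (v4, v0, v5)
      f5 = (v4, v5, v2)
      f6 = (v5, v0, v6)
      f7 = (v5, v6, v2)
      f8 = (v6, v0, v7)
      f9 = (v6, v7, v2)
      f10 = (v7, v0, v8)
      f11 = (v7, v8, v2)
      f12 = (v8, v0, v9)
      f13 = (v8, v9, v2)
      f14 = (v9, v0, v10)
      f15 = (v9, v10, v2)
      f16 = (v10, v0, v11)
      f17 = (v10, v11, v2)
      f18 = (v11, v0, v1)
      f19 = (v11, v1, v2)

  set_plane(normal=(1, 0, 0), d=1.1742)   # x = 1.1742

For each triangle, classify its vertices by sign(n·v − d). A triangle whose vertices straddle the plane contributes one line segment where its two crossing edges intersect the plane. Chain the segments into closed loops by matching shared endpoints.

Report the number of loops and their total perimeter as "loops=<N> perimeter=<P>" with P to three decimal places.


loops=1 perimeter=5.878

Straddling triangles (8 of 20):
  (v1,v0,v3) [+-+] → (1.1742, 0, 0)–(1.1742, 0.85313, 0)  len=0.8531
  (v1,v3,v2) [++-] → (1.1742, 0.85313, 0.410803)–(1.1742, 0, 0.66468)  len=0.8901
  (v3,v0,v4) [+--] → (1.1742, 0.85313, 0)–(1.1742, 1.38046, 0)  len=0.5273
  (v3,v4,v2) [+--] → (1.1742, 1.38046, 0)–(1.1742, 0.85313, 0.410803)  len=0.6685
  (v10,v0,v11) [--+] → (1.1742, -0.85313, 0)–(1.1742, -1.38046, 0)  len=0.5273
  (v10,v11,v2) [-+-] → (1.1742, -1.38046, 0)–(1.1742, -0.85313, 0.410803)  len=0.6685
  (v11,v0,v1) [+-+] → (1.1742, -0.85313, 0)–(1.1742, 0, 0)  len=0.8531
  (v11,v1,v2) [++-] → (1.1742, 0, 0.66468)–(1.1742, -0.85313, 0.410803)  len=0.8901

Chained into 1 loop(s):
  loop 1: 8 segments, perimeter = 5.8780
Total perimeter = 5.878


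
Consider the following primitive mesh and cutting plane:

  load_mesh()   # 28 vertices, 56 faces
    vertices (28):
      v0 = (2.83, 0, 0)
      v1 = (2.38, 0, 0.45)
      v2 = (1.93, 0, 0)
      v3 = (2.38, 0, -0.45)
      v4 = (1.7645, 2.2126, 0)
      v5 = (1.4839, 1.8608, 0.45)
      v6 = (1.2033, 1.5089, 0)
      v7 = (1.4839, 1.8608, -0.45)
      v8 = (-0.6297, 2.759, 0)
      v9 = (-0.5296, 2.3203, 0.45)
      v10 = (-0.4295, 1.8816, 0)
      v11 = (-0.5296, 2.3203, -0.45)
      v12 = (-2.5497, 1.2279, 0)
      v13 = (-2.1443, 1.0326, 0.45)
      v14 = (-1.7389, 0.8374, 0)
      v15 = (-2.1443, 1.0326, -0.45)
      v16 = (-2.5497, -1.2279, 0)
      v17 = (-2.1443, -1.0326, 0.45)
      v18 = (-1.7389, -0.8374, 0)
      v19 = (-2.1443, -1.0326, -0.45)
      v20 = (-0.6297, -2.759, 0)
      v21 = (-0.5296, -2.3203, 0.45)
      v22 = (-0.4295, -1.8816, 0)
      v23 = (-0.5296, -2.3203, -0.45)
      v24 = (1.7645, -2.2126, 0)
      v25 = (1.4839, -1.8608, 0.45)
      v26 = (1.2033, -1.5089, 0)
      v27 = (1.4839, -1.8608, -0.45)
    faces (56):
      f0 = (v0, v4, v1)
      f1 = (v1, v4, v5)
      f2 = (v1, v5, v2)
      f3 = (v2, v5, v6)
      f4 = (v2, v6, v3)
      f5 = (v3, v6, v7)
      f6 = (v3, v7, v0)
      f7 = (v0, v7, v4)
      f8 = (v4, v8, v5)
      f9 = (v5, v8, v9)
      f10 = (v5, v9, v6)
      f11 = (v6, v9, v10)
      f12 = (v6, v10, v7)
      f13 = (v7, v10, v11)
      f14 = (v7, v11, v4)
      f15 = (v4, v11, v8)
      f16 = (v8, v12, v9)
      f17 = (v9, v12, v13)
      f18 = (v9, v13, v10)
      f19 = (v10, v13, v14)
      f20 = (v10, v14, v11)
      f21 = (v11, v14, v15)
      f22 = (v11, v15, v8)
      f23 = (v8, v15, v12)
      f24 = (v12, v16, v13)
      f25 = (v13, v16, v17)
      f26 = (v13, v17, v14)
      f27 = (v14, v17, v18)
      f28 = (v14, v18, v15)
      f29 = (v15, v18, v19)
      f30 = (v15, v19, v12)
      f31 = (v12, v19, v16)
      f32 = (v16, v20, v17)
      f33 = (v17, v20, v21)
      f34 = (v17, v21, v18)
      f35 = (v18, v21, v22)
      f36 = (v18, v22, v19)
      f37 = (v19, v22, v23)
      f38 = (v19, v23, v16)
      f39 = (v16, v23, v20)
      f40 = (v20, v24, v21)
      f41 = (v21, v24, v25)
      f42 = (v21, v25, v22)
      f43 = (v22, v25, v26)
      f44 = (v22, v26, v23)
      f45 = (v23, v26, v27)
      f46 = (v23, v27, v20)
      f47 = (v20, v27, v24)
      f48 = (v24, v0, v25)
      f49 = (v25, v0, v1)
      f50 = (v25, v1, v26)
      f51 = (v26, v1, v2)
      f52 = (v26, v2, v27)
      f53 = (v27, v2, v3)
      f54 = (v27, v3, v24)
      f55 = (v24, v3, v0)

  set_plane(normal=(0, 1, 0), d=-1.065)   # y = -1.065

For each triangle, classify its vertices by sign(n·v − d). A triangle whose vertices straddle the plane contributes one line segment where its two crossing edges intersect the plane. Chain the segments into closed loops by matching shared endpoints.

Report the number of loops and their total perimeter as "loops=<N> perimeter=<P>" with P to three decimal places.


Straddling triangles (18 of 56):
  (v12,v16,v13) [+-+] → (-2.5497, -1.065, 0)–(-2.52049, -1.065, 0.0324287)  len=0.0436
  (v13,v16,v17) [+-+] → (-2.52049, -1.065, 0.0324287)–(-2.21156, -1.065, 0.375346)  len=0.4616
  (v12,v19,v16) [++-] → (-2.21156, -1.065, -0.375346)–(-2.5497, -1.065, 0)  len=0.5052
  (v16,v20,v17) [--+] → (-2.11587, -1.065, 0.441555)–(-2.21156, -1.065, 0.375346)  len=0.1164
  (v17,v20,v21) [+--] → (-2.11587, -1.065, 0.441555)–(-2.10367, -1.065, 0.45)  len=0.0148
  (v17,v21,v18) [+-+] → (-2.10367, -1.065, 0.45)–(-1.55329, -1.065, 0.0690674)  len=0.6693
  (v18,v21,v22) [+--] → (-1.55329, -1.065, 0.0690674)–(-1.4535, -1.065, 0)  len=0.1214
  (v18,v22,v19) [+-+] → (-1.4535, -1.065, 0)–(-2.07886, -1.065, -0.432827)  len=0.7605
  (v19,v22,v23) [+--] → (-2.07886, -1.065, -0.432827)–(-2.10367, -1.065, -0.45)  len=0.0302
  (v19,v23,v16) [+--] → (-2.10367, -1.065, -0.45)–(-2.21156, -1.065, -0.375346)  len=0.1312
  (v24,v0,v25) [-+-] → (2.31714, -1.065, 0)–(2.05958, -1.065, 0.257551)  len=0.3642
  (v25,v0,v1) [-++] → (2.05958, -1.065, 0.257551)–(1.86713, -1.065, 0.45)  len=0.2722
  (v25,v1,v26) [-+-] → (1.86713, -1.065, 0.45)–(1.54947, -1.065, 0.132385)  len=0.4492
  (v26,v1,v2) [-++] → (1.54947, -1.065, 0.132385)–(1.41709, -1.065, 0)  len=0.1872
  (v26,v2,v27) [-+-] → (1.41709, -1.065, 0)–(1.67468, -1.065, -0.257551)  len=0.3643
  (v27,v2,v3) [-++] → (1.67468, -1.065, -0.257551)–(1.86713, -1.065, -0.45)  len=0.2722
  (v27,v3,v24) [-+-] → (1.86713, -1.065, -0.45)–(2.08374, -1.065, -0.2334)  len=0.3063
  (v24,v3,v0) [-++] → (2.08374, -1.065, -0.2334)–(2.31714, -1.065, 0)  len=0.3301

Chained into 2 loop(s):
  loop 1: 10 segments, perimeter = 2.8542
  loop 2: 8 segments, perimeter = 2.5457
Total perimeter = 5.400

loops=2 perimeter=5.400


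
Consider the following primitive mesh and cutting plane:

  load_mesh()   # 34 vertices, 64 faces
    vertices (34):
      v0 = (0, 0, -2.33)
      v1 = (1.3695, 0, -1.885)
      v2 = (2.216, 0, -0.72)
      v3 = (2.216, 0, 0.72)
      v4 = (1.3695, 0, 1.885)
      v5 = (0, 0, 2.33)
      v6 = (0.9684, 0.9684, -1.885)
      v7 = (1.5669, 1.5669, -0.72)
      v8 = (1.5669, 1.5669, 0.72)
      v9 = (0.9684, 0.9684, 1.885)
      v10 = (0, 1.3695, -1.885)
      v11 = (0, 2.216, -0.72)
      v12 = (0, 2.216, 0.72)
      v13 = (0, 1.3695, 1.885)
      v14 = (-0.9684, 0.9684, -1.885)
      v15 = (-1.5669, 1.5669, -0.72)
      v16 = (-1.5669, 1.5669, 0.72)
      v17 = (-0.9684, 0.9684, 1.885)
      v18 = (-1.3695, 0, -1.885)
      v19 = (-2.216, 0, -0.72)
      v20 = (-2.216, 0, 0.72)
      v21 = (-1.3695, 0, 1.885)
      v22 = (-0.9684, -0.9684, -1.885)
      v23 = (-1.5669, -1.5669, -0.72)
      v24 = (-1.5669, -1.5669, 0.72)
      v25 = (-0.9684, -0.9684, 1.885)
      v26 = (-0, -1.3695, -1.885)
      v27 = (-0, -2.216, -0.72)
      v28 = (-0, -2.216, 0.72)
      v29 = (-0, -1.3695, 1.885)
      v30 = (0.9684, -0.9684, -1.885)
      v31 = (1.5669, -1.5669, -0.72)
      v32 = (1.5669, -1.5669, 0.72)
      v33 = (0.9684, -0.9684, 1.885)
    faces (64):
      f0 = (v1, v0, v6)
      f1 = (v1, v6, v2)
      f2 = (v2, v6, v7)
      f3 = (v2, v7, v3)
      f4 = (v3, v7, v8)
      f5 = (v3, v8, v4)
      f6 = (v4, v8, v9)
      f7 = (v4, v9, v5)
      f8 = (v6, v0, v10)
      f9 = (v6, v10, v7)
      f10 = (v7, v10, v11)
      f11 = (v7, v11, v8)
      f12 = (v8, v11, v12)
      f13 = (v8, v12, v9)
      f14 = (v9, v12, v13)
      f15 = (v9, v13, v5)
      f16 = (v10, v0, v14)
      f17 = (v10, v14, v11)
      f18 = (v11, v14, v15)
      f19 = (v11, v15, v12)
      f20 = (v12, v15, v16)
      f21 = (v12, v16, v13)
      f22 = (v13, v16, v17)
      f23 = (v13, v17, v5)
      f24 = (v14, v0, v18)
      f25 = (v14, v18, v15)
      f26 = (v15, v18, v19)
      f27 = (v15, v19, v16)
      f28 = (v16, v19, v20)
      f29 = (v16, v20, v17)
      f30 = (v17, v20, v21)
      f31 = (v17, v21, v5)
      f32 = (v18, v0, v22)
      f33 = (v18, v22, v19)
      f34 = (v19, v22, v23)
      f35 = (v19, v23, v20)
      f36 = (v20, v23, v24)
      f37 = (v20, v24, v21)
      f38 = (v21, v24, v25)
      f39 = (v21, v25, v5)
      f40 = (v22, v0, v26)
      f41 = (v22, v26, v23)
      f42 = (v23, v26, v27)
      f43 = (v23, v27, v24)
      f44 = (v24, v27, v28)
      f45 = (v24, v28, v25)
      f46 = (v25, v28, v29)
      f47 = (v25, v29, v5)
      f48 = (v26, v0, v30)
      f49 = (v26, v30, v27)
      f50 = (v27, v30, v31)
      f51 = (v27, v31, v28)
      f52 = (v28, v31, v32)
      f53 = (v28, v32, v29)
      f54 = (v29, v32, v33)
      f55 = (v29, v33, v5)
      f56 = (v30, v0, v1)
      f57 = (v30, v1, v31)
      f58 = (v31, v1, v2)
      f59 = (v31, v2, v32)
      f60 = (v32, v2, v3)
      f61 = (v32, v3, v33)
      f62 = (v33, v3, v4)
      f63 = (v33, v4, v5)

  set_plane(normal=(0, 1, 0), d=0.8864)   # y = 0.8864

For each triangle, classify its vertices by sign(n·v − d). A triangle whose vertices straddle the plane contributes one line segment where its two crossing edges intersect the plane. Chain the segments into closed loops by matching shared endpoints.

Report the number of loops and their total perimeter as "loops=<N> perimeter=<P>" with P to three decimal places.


Straddling triangles (20 of 64):
  (v1,v0,v6) [--+] → (0.8864, 0.8864, -1.92268)–(1.00236, 0.8864, -1.885)  len=0.1219
  (v1,v6,v2) [-+-] → (1.00236, 0.8864, -1.885)–(1.07404, 0.8864, -1.78635)  len=0.1219
  (v2,v6,v7) [-++] → (1.07404, 0.8864, -1.78635)–(1.8488, 0.8864, -0.72)  len=1.3181
  (v2,v7,v3) [-+-] → (1.8488, 0.8864, -0.72)–(1.8488, 0.8864, -0.0946123)  len=0.6254
  (v3,v7,v8) [-++] → (1.8488, 0.8864, -0.0946123)–(1.8488, 0.8864, 0.72)  len=0.8146
  (v3,v8,v4) [-+-] → (1.8488, 0.8864, 0.72)–(1.48117, 0.8864, 1.22596)  len=0.6254
  (v4,v8,v9) [-++] → (1.48117, 0.8864, 1.22596)–(1.00236, 0.8864, 1.885)  len=0.8146
  (v4,v9,v5) [-+-] → (1.00236, 0.8864, 1.885)–(0.8864, 0.8864, 1.92268)  len=0.1219
  (v6,v0,v10) [+-+] → (0.8864, 0.8864, -1.92268)–(0, 0.8864, -2.04198)  len=0.8944
  (v9,v13,v5) [++-] → (0, 0.8864, 2.04198)–(0.8864, 0.8864, 1.92268)  len=0.8944
  (v10,v0,v14) [+-+] → (0, 0.8864, -2.04198)–(-0.8864, 0.8864, -1.92268)  len=0.8944
  (v13,v17,v5) [++-] → (-0.8864, 0.8864, 1.92268)–(0, 0.8864, 2.04198)  len=0.8944
  (v14,v0,v18) [+--] → (-0.8864, 0.8864, -1.92268)–(-1.00236, 0.8864, -1.885)  len=0.1219
  (v14,v18,v15) [+-+] → (-1.00236, 0.8864, -1.885)–(-1.48117, 0.8864, -1.22596)  len=0.8146
  (v15,v18,v19) [+--] → (-1.48117, 0.8864, -1.22596)–(-1.8488, 0.8864, -0.72)  len=0.6254
  (v15,v19,v16) [+-+] → (-1.8488, 0.8864, -0.72)–(-1.8488, 0.8864, 0.0946123)  len=0.8146
  (v16,v19,v20) [+--] → (-1.8488, 0.8864, 0.0946123)–(-1.8488, 0.8864, 0.72)  len=0.6254
  (v16,v20,v17) [+-+] → (-1.8488, 0.8864, 0.72)–(-1.07404, 0.8864, 1.78635)  len=1.3181
  (v17,v20,v21) [+--] → (-1.07404, 0.8864, 1.78635)–(-1.00236, 0.8864, 1.885)  len=0.1219
  (v17,v21,v5) [+--] → (-1.00236, 0.8864, 1.885)–(-0.8864, 0.8864, 1.92268)  len=0.1219

Chained into 1 loop(s):
  loop 1: 20 segments, perimeter = 12.7054
Total perimeter = 12.705

loops=1 perimeter=12.705


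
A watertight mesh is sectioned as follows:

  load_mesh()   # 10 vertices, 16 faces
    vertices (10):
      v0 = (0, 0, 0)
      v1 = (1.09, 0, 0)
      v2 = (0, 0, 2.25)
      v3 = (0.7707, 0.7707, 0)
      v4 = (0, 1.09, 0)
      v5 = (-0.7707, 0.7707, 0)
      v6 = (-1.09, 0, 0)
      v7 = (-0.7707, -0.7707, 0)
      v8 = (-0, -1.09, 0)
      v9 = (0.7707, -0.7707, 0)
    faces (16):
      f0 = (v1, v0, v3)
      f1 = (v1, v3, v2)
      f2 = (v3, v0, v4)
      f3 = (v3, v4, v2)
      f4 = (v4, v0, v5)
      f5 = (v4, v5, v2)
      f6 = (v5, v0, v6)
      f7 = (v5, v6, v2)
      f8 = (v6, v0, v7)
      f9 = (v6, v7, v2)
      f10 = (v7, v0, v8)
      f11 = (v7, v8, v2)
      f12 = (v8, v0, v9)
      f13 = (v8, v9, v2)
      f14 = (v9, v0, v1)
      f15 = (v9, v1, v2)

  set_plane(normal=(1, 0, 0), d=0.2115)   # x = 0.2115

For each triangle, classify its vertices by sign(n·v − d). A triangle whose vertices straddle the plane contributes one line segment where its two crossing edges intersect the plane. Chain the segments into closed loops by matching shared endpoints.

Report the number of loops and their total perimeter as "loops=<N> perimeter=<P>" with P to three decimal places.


Straddling triangles (8 of 16):
  (v1,v0,v3) [+-+] → (0.2115, 0, 0)–(0.2115, 0.2115, 0)  len=0.2115
  (v1,v3,v2) [++-] → (0.2115, 0.2115, 1.63254)–(0.2115, 0, 1.81342)  len=0.2783
  (v3,v0,v4) [+--] → (0.2115, 0.2115, 0)–(0.2115, 1.00238, 0)  len=0.7909
  (v3,v4,v2) [+--] → (0.2115, 1.00238, 0)–(0.2115, 0.2115, 1.63254)  len=1.8140
  (v8,v0,v9) [--+] → (0.2115, -0.2115, 0)–(0.2115, -1.00238, 0)  len=0.7909
  (v8,v9,v2) [-+-] → (0.2115, -1.00238, 0)–(0.2115, -0.2115, 1.63254)  len=1.8140
  (v9,v0,v1) [+-+] → (0.2115, -0.2115, 0)–(0.2115, 0, 0)  len=0.2115
  (v9,v1,v2) [++-] → (0.2115, 0, 1.81342)–(0.2115, -0.2115, 1.63254)  len=0.2783

Chained into 1 loop(s):
  loop 1: 8 segments, perimeter = 6.1894
Total perimeter = 6.189

loops=1 perimeter=6.189


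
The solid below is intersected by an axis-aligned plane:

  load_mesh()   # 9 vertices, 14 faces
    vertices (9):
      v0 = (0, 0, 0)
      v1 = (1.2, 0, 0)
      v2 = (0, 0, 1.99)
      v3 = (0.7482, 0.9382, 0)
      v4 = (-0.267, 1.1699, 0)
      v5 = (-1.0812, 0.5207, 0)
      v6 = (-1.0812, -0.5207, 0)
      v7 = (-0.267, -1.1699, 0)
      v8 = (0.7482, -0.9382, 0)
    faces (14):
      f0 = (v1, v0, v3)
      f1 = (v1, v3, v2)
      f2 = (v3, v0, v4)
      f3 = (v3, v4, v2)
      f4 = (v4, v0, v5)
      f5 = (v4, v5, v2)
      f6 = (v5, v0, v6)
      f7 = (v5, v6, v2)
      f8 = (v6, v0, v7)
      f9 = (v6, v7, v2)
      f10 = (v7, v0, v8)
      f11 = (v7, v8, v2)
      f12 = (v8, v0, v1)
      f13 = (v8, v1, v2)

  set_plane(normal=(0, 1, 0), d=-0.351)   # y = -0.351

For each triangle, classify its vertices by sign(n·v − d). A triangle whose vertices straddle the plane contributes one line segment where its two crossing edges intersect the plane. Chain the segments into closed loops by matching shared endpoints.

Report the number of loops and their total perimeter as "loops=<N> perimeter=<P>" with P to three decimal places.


Straddling triangles (8 of 14):
  (v5,v0,v6) [++-] → (-0.728829, -0.351, 0)–(-1.0812, -0.351, 0)  len=0.3524
  (v5,v6,v2) [+-+] → (-1.0812, -0.351, 0)–(-0.728829, -0.351, 0.648556)  len=0.7381
  (v6,v0,v7) [-+-] → (-0.728829, -0.351, 0)–(-0.0801068, -0.351, 0)  len=0.6487
  (v6,v7,v2) [--+] → (-0.0801068, -0.351, 1.39295)–(-0.728829, -0.351, 0.648556)  len=0.9874
  (v7,v0,v8) [-+-] → (-0.0801068, -0.351, 0)–(0.279917, -0.351, 0)  len=0.3600
  (v7,v8,v2) [--+] → (0.279917, -0.351, 1.2455)–(-0.0801068, -0.351, 1.39295)  len=0.3890
  (v8,v0,v1) [-++] → (0.279917, -0.351, 0)–(1.03097, -0.351, 0)  len=0.7511
  (v8,v1,v2) [-++] → (1.03097, -0.351, 0)–(0.279917, -0.351, 1.2455)  len=1.4544

Chained into 1 loop(s):
  loop 1: 8 segments, perimeter = 5.6811
Total perimeter = 5.681

loops=1 perimeter=5.681


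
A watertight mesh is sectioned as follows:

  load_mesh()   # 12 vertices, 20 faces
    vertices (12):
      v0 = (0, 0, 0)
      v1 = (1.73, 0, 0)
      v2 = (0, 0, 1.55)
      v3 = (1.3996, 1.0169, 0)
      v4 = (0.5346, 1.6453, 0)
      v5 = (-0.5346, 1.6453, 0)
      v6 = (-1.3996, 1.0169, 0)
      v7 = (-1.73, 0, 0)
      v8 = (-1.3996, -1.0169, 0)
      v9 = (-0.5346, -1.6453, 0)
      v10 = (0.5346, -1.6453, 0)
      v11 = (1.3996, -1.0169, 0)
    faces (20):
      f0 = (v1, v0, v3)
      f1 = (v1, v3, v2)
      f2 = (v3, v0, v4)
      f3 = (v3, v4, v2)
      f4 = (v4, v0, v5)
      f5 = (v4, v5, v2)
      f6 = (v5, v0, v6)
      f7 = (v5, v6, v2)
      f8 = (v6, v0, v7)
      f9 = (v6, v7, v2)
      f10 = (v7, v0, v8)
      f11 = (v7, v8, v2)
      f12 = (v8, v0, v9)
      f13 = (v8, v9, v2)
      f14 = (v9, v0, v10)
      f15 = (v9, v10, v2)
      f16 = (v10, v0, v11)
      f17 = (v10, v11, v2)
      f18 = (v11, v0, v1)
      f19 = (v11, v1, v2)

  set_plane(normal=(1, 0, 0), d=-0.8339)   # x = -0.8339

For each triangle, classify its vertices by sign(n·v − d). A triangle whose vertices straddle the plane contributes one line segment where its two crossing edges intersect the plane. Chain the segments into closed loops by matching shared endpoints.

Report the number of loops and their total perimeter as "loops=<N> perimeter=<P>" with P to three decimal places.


Straddling triangles (8 of 20):
  (v5,v0,v6) [++-] → (-0.8339, 0.605882, 0)–(-0.8339, 1.42787, 0)  len=0.8220
  (v5,v6,v2) [+-+] → (-0.8339, 1.42787, 0)–(-0.8339, 0.605882, 0.62649)  len=1.0335
  (v6,v0,v7) [-+-] → (-0.8339, 0.605882, 0)–(-0.8339, 0, 0)  len=0.6059
  (v6,v7,v2) [--+] → (-0.8339, 0, 0.802864)–(-0.8339, 0.605882, 0.62649)  len=0.6310
  (v7,v0,v8) [-+-] → (-0.8339, 0, 0)–(-0.8339, -0.605882, 0)  len=0.6059
  (v7,v8,v2) [--+] → (-0.8339, -0.605882, 0.62649)–(-0.8339, 0, 0.802864)  len=0.6310
  (v8,v0,v9) [-++] → (-0.8339, -0.605882, 0)–(-0.8339, -1.42787, 0)  len=0.8220
  (v8,v9,v2) [-++] → (-0.8339, -1.42787, 0)–(-0.8339, -0.605882, 0.62649)  len=1.0335

Chained into 1 loop(s):
  loop 1: 8 segments, perimeter = 6.1848
Total perimeter = 6.185

loops=1 perimeter=6.185
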